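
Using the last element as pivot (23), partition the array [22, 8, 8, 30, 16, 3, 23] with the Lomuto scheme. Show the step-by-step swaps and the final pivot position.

Lomuto partition with pivot = 23:

Initial array: [22, 8, 8, 30, 16, 3, 23]

arr[0]=22 <= 23: swap with position 0, array becomes [22, 8, 8, 30, 16, 3, 23]
arr[1]=8 <= 23: swap with position 1, array becomes [22, 8, 8, 30, 16, 3, 23]
arr[2]=8 <= 23: swap with position 2, array becomes [22, 8, 8, 30, 16, 3, 23]
arr[3]=30 > 23: no swap
arr[4]=16 <= 23: swap with position 3, array becomes [22, 8, 8, 16, 30, 3, 23]
arr[5]=3 <= 23: swap with position 4, array becomes [22, 8, 8, 16, 3, 30, 23]

Place pivot at position 5: [22, 8, 8, 16, 3, 23, 30]
Pivot position: 5

After partitioning with pivot 23, the array becomes [22, 8, 8, 16, 3, 23, 30]. The pivot is placed at index 5. All elements to the left of the pivot are <= 23, and all elements to the right are > 23.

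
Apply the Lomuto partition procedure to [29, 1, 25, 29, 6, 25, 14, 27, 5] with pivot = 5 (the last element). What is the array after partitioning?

Lomuto partition with pivot = 5:

Initial array: [29, 1, 25, 29, 6, 25, 14, 27, 5]

arr[0]=29 > 5: no swap
arr[1]=1 <= 5: swap with position 0, array becomes [1, 29, 25, 29, 6, 25, 14, 27, 5]
arr[2]=25 > 5: no swap
arr[3]=29 > 5: no swap
arr[4]=6 > 5: no swap
arr[5]=25 > 5: no swap
arr[6]=14 > 5: no swap
arr[7]=27 > 5: no swap

Place pivot at position 1: [1, 5, 25, 29, 6, 25, 14, 27, 29]
Pivot position: 1

After partitioning with pivot 5, the array becomes [1, 5, 25, 29, 6, 25, 14, 27, 29]. The pivot is placed at index 1. All elements to the left of the pivot are <= 5, and all elements to the right are > 5.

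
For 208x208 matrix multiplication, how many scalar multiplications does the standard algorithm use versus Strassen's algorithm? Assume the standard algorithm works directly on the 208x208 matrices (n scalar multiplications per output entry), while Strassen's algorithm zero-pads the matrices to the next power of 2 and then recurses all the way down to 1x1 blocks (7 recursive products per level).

Matrix multiplication for 208x208 matrices:

Strassen's algorithm requires power-of-2 dimensions. Pad 208x208 to 256x256 (next power of 2).

Standard algorithm: 208^3 = 8998912 multiplications
Strassen's algorithm: 7^(log2(256)) = 7^8 = 5764801 multiplications
Savings: 8998912 - 5764801 = 3234111 multiplications

Standard: 8998912 multiplications (208^3). Strassen: 5764801 multiplications (7^8, after padding to 256x256). Strassen reduces 8 recursive multiplications to 7 at each level.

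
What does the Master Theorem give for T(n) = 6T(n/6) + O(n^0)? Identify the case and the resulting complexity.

Master Theorem for T(n) = 6T(n/6) + O(n^0):

a = 6, b = 6, c = 0
log_b(a) = log_6(6) = 1.0000

Case 1: c = 0 < log_6(6) = 1.0000
T(n) = O(n^(log_6 6)) = O(n)

For T(n) = 6T(n/6) + O(n^0): log_6(6) = 1.0000. This is Case 1 of the Master Theorem (c < log_b(a), work dominated by leaves), giving O(n).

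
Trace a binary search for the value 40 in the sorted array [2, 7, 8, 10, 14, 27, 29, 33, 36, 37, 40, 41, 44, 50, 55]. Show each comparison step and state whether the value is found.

Binary search for 40 in [2, 7, 8, 10, 14, 27, 29, 33, 36, 37, 40, 41, 44, 50, 55]:

lo=0, hi=14, mid=7, arr[mid]=33 -> 33 < 40, search right half
lo=8, hi=14, mid=11, arr[mid]=41 -> 41 > 40, search left half
lo=8, hi=10, mid=9, arr[mid]=37 -> 37 < 40, search right half
lo=10, hi=10, mid=10, arr[mid]=40 -> Found target at index 10!

Binary search finds 40 at index 10 after 4 comparisons. The search repeatedly halves the search space by comparing with the middle element.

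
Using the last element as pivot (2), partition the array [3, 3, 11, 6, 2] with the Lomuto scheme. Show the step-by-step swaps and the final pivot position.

Lomuto partition with pivot = 2:

Initial array: [3, 3, 11, 6, 2]

arr[0]=3 > 2: no swap
arr[1]=3 > 2: no swap
arr[2]=11 > 2: no swap
arr[3]=6 > 2: no swap

Place pivot at position 0: [2, 3, 11, 6, 3]
Pivot position: 0

After partitioning with pivot 2, the array becomes [2, 3, 11, 6, 3]. The pivot is placed at index 0. All elements to the left of the pivot are <= 2, and all elements to the right are > 2.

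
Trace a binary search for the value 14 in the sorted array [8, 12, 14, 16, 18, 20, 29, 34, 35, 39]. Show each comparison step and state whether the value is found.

Binary search for 14 in [8, 12, 14, 16, 18, 20, 29, 34, 35, 39]:

lo=0, hi=9, mid=4, arr[mid]=18 -> 18 > 14, search left half
lo=0, hi=3, mid=1, arr[mid]=12 -> 12 < 14, search right half
lo=2, hi=3, mid=2, arr[mid]=14 -> Found target at index 2!

Binary search finds 14 at index 2 after 3 comparisons. The search repeatedly halves the search space by comparing with the middle element.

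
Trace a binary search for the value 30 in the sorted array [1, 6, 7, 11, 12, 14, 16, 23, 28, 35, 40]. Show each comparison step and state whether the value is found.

Binary search for 30 in [1, 6, 7, 11, 12, 14, 16, 23, 28, 35, 40]:

lo=0, hi=10, mid=5, arr[mid]=14 -> 14 < 30, search right half
lo=6, hi=10, mid=8, arr[mid]=28 -> 28 < 30, search right half
lo=9, hi=10, mid=9, arr[mid]=35 -> 35 > 30, search left half
lo=9 > hi=8, target 30 not found

Binary search determines that 30 is not in the array after 3 comparisons. The search space was exhausted without finding the target.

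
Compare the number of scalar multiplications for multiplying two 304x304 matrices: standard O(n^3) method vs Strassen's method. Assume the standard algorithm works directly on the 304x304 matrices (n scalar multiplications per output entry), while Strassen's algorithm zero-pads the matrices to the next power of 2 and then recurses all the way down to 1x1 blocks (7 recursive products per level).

Matrix multiplication for 304x304 matrices:

Strassen's algorithm requires power-of-2 dimensions. Pad 304x304 to 512x512 (next power of 2).

Standard algorithm: 304^3 = 28094464 multiplications
Strassen's algorithm: 7^(log2(512)) = 7^9 = 40353607 multiplications
Difference: 28094464 - 40353607 = -12259143 (Strassen uses MORE here due to padding overhead — for small or just-over-power-of-2 n, padding can outweigh the per-level savings)

Standard: 28094464 multiplications (304^3). Strassen: 40353607 multiplications (7^9, after padding to 512x512). Strassen reduces 8 recursive multiplications to 7 at each level.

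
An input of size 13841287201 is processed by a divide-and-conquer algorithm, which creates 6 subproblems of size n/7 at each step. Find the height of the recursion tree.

For divide and conquer with division factor 7:

Problem sizes at each level:
Level 0: 13841287201
Level 1: 1977326743
Level 2: 282475249
Level 3: 40353607
Level 4: 5764801
Level 5: 823543
Level 6: 117649
Level 7: 16807
Level 8: 2401
Level 9: 343
Level 10: 49
Level 11: 7
Level 12: 1

The root is level 0 and the size-1 base case is level 12 (the tree spans levels 0 through 12, i.e. 13 levels counting the root), so the depth is the number of divisions: log_7(13841287201) = 12

The recursion tree depth is log_7(13841287201) = 12. At each level, the problem size is divided by 7, so it takes 12 divisions to reduce to a base case of size 1. The algorithm makes 6 recursive calls at each level.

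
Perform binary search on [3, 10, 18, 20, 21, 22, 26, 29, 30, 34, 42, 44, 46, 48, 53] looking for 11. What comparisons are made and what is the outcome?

Binary search for 11 in [3, 10, 18, 20, 21, 22, 26, 29, 30, 34, 42, 44, 46, 48, 53]:

lo=0, hi=14, mid=7, arr[mid]=29 -> 29 > 11, search left half
lo=0, hi=6, mid=3, arr[mid]=20 -> 20 > 11, search left half
lo=0, hi=2, mid=1, arr[mid]=10 -> 10 < 11, search right half
lo=2, hi=2, mid=2, arr[mid]=18 -> 18 > 11, search left half
lo=2 > hi=1, target 11 not found

Binary search determines that 11 is not in the array after 4 comparisons. The search space was exhausted without finding the target.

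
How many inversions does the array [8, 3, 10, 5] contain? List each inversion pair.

Finding inversions in [8, 3, 10, 5]:

(0, 1): arr[0]=8 > arr[1]=3
(0, 3): arr[0]=8 > arr[3]=5
(2, 3): arr[2]=10 > arr[3]=5

Total inversions: 3

The array has 3 inversion(s): (0,1), (0,3), (2,3). Each pair (i,j) satisfies i < j and arr[i] > arr[j].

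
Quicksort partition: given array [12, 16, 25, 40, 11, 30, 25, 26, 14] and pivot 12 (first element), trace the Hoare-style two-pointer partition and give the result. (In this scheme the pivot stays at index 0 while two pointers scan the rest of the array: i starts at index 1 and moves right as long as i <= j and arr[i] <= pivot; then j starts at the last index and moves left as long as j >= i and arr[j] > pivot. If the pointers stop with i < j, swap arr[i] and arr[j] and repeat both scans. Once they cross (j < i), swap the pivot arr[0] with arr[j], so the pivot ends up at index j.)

Hoare-style two-pointer partition with pivot = 12:

Initial array: [12, 16, 25, 40, 11, 30, 25, 26, 14]

Pointers start at i = 1, j = 8.
i stops at index 1 (arr[1]=16 > 12), j stops at index 4 (arr[4]=11 <= 12): swap arr[1] and arr[4], array becomes [12, 11, 25, 40, 16, 30, 25, 26, 14]
i ends at 2, j ends at 1: the pointers have crossed (j < i), so scanning stops.

Swap pivot arr[0] with arr[1] to place pivot at position 1: [11, 12, 25, 40, 16, 30, 25, 26, 14]
Pivot position: 1

After partitioning with pivot 12, the array becomes [11, 12, 25, 40, 16, 30, 25, 26, 14]. The pivot is placed at index 1. All elements to the left of the pivot are <= 12, and all elements to the right are > 12.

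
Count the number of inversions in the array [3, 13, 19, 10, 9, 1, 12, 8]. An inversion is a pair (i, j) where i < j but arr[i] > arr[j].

Finding inversions in [3, 13, 19, 10, 9, 1, 12, 8]:

(0, 5): arr[0]=3 > arr[5]=1
(1, 3): arr[1]=13 > arr[3]=10
(1, 4): arr[1]=13 > arr[4]=9
(1, 5): arr[1]=13 > arr[5]=1
(1, 6): arr[1]=13 > arr[6]=12
(1, 7): arr[1]=13 > arr[7]=8
(2, 3): arr[2]=19 > arr[3]=10
(2, 4): arr[2]=19 > arr[4]=9
(2, 5): arr[2]=19 > arr[5]=1
(2, 6): arr[2]=19 > arr[6]=12
(2, 7): arr[2]=19 > arr[7]=8
(3, 4): arr[3]=10 > arr[4]=9
(3, 5): arr[3]=10 > arr[5]=1
(3, 7): arr[3]=10 > arr[7]=8
(4, 5): arr[4]=9 > arr[5]=1
(4, 7): arr[4]=9 > arr[7]=8
(6, 7): arr[6]=12 > arr[7]=8

Total inversions: 17

The array has 17 inversion(s): (0,5), (1,3), (1,4), (1,5), (1,6), (1,7), (2,3), (2,4), (2,5), (2,6), (2,7), (3,4), (3,5), (3,7), (4,5), (4,7), (6,7). Each pair (i,j) satisfies i < j and arr[i] > arr[j].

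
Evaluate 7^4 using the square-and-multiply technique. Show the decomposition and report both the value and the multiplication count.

Computing 7^4 by squaring (build up from 7^1; each line after the first costs one multiplication):

7^1 = 7
7^2 = (7^1)^2 = 7^2 = 49
7^4 = (7^2)^2 = 49^2 = 2401

Result: 2401
Multiplications needed: 2 (2 lines after 7^1)

7^4 = 2401. Using exponentiation by squaring, this requires 2 multiplications. The key idea: if the exponent is even, square the half-power; if odd, multiply by the base once.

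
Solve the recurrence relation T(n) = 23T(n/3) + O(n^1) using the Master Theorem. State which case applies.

Master Theorem for T(n) = 23T(n/3) + O(n^1):

a = 23, b = 3, c = 1
log_b(a) = log_3(23) = 2.8540

Case 1: c = 1 < log_3(23) = 2.8540
T(n) = O(n^(log_3 23))

For T(n) = 23T(n/3) + O(n^1): log_3(23) = 2.8540. This is Case 1 of the Master Theorem (c < log_b(a), work dominated by leaves), giving O(n^(log_3 23)).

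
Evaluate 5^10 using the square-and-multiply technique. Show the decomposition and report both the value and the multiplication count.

Computing 5^10 by squaring (build up from 5^1; each line after the first costs one multiplication):

5^1 = 5
5^2 = (5^1)^2 = 5^2 = 25
5^4 = (5^2)^2 = 25^2 = 625
5^5 = 5 * 5^4 = 5 * 625 = 3125
5^10 = (5^5)^2 = 3125^2 = 9765625

Result: 9765625
Multiplications needed: 4 (4 lines after 5^1)

5^10 = 9765625. Using exponentiation by squaring, this requires 4 multiplications. The key idea: if the exponent is even, square the half-power; if odd, multiply by the base once.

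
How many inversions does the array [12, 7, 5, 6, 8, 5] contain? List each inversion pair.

Finding inversions in [12, 7, 5, 6, 8, 5]:

(0, 1): arr[0]=12 > arr[1]=7
(0, 2): arr[0]=12 > arr[2]=5
(0, 3): arr[0]=12 > arr[3]=6
(0, 4): arr[0]=12 > arr[4]=8
(0, 5): arr[0]=12 > arr[5]=5
(1, 2): arr[1]=7 > arr[2]=5
(1, 3): arr[1]=7 > arr[3]=6
(1, 5): arr[1]=7 > arr[5]=5
(3, 5): arr[3]=6 > arr[5]=5
(4, 5): arr[4]=8 > arr[5]=5

Total inversions: 10

The array has 10 inversion(s): (0,1), (0,2), (0,3), (0,4), (0,5), (1,2), (1,3), (1,5), (3,5), (4,5). Each pair (i,j) satisfies i < j and arr[i] > arr[j].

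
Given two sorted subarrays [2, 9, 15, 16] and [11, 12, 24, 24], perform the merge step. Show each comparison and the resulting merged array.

Merging process:

Compare 2 vs 11: take 2 from left. Merged: [2]
Compare 9 vs 11: take 9 from left. Merged: [2, 9]
Compare 15 vs 11: take 11 from right. Merged: [2, 9, 11]
Compare 15 vs 12: take 12 from right. Merged: [2, 9, 11, 12]
Compare 15 vs 24: take 15 from left. Merged: [2, 9, 11, 12, 15]
Compare 16 vs 24: take 16 from left. Merged: [2, 9, 11, 12, 15, 16]
Append remaining from right: [24, 24]. Merged: [2, 9, 11, 12, 15, 16, 24, 24]

Final merged array: [2, 9, 11, 12, 15, 16, 24, 24]
Total comparisons: 6

The merged array is [2, 9, 11, 12, 15, 16, 24, 24], requiring 6 comparisons. The merge step runs in O(n) time where n is the total number of elements.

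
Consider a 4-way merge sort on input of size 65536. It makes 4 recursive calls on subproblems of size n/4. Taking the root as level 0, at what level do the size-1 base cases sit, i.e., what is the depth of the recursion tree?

For divide and conquer with division factor 4:

Problem sizes at each level:
Level 0: 65536
Level 1: 16384
Level 2: 4096
Level 3: 1024
Level 4: 256
Level 5: 64
Level 6: 16
Level 7: 4
Level 8: 1

The root is level 0 and the size-1 base case is level 8 (the tree spans levels 0 through 8, i.e. 9 levels counting the root), so the depth is the number of divisions: log_4(65536) = 8

The recursion tree depth is log_4(65536) = 8. At each level, the problem size is divided by 4, so it takes 8 divisions to reduce to a base case of size 1. The algorithm makes 4 recursive calls at each level.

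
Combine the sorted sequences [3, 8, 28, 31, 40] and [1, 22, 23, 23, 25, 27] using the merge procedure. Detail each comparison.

Merging process:

Compare 3 vs 1: take 1 from right. Merged: [1]
Compare 3 vs 22: take 3 from left. Merged: [1, 3]
Compare 8 vs 22: take 8 from left. Merged: [1, 3, 8]
Compare 28 vs 22: take 22 from right. Merged: [1, 3, 8, 22]
Compare 28 vs 23: take 23 from right. Merged: [1, 3, 8, 22, 23]
Compare 28 vs 23: take 23 from right. Merged: [1, 3, 8, 22, 23, 23]
Compare 28 vs 25: take 25 from right. Merged: [1, 3, 8, 22, 23, 23, 25]
Compare 28 vs 27: take 27 from right. Merged: [1, 3, 8, 22, 23, 23, 25, 27]
Append remaining from left: [28, 31, 40]. Merged: [1, 3, 8, 22, 23, 23, 25, 27, 28, 31, 40]

Final merged array: [1, 3, 8, 22, 23, 23, 25, 27, 28, 31, 40]
Total comparisons: 8

The merged array is [1, 3, 8, 22, 23, 23, 25, 27, 28, 31, 40], requiring 8 comparisons. The merge step runs in O(n) time where n is the total number of elements.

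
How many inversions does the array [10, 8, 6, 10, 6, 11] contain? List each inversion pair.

Finding inversions in [10, 8, 6, 10, 6, 11]:

(0, 1): arr[0]=10 > arr[1]=8
(0, 2): arr[0]=10 > arr[2]=6
(0, 4): arr[0]=10 > arr[4]=6
(1, 2): arr[1]=8 > arr[2]=6
(1, 4): arr[1]=8 > arr[4]=6
(3, 4): arr[3]=10 > arr[4]=6

Total inversions: 6

The array has 6 inversion(s): (0,1), (0,2), (0,4), (1,2), (1,4), (3,4). Each pair (i,j) satisfies i < j and arr[i] > arr[j].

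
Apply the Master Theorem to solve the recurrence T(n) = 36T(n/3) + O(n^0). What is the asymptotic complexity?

Master Theorem for T(n) = 36T(n/3) + O(n^0):

a = 36, b = 3, c = 0
log_b(a) = log_3(36) = 3.2619

Case 1: c = 0 < log_3(36) = 3.2619
T(n) = O(n^(log_3 36))

For T(n) = 36T(n/3) + O(n^0): log_3(36) = 3.2619. This is Case 1 of the Master Theorem (c < log_b(a), work dominated by leaves), giving O(n^(log_3 36)).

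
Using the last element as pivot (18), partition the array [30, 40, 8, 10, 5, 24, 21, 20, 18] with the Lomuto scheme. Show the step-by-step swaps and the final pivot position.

Lomuto partition with pivot = 18:

Initial array: [30, 40, 8, 10, 5, 24, 21, 20, 18]

arr[0]=30 > 18: no swap
arr[1]=40 > 18: no swap
arr[2]=8 <= 18: swap with position 0, array becomes [8, 40, 30, 10, 5, 24, 21, 20, 18]
arr[3]=10 <= 18: swap with position 1, array becomes [8, 10, 30, 40, 5, 24, 21, 20, 18]
arr[4]=5 <= 18: swap with position 2, array becomes [8, 10, 5, 40, 30, 24, 21, 20, 18]
arr[5]=24 > 18: no swap
arr[6]=21 > 18: no swap
arr[7]=20 > 18: no swap

Place pivot at position 3: [8, 10, 5, 18, 30, 24, 21, 20, 40]
Pivot position: 3

After partitioning with pivot 18, the array becomes [8, 10, 5, 18, 30, 24, 21, 20, 40]. The pivot is placed at index 3. All elements to the left of the pivot are <= 18, and all elements to the right are > 18.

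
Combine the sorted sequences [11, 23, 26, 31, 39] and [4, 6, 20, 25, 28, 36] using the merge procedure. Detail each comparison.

Merging process:

Compare 11 vs 4: take 4 from right. Merged: [4]
Compare 11 vs 6: take 6 from right. Merged: [4, 6]
Compare 11 vs 20: take 11 from left. Merged: [4, 6, 11]
Compare 23 vs 20: take 20 from right. Merged: [4, 6, 11, 20]
Compare 23 vs 25: take 23 from left. Merged: [4, 6, 11, 20, 23]
Compare 26 vs 25: take 25 from right. Merged: [4, 6, 11, 20, 23, 25]
Compare 26 vs 28: take 26 from left. Merged: [4, 6, 11, 20, 23, 25, 26]
Compare 31 vs 28: take 28 from right. Merged: [4, 6, 11, 20, 23, 25, 26, 28]
Compare 31 vs 36: take 31 from left. Merged: [4, 6, 11, 20, 23, 25, 26, 28, 31]
Compare 39 vs 36: take 36 from right. Merged: [4, 6, 11, 20, 23, 25, 26, 28, 31, 36]
Append remaining from left: [39]. Merged: [4, 6, 11, 20, 23, 25, 26, 28, 31, 36, 39]

Final merged array: [4, 6, 11, 20, 23, 25, 26, 28, 31, 36, 39]
Total comparisons: 10

The merged array is [4, 6, 11, 20, 23, 25, 26, 28, 31, 36, 39], requiring 10 comparisons. The merge step runs in O(n) time where n is the total number of elements.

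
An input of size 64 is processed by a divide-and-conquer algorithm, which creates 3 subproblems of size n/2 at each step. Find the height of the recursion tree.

For divide and conquer with division factor 2:

Problem sizes at each level:
Level 0: 64
Level 1: 32
Level 2: 16
Level 3: 8
Level 4: 4
Level 5: 2
Level 6: 1

The root is level 0 and the size-1 base case is level 6 (the tree spans levels 0 through 6, i.e. 7 levels counting the root), so the depth is the number of divisions: log_2(64) = 6

The recursion tree depth is log_2(64) = 6. At each level, the problem size is divided by 2, so it takes 6 divisions to reduce to a base case of size 1. The algorithm makes 3 recursive calls at each level.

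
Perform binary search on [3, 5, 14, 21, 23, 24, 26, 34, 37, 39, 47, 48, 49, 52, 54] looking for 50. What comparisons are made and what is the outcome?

Binary search for 50 in [3, 5, 14, 21, 23, 24, 26, 34, 37, 39, 47, 48, 49, 52, 54]:

lo=0, hi=14, mid=7, arr[mid]=34 -> 34 < 50, search right half
lo=8, hi=14, mid=11, arr[mid]=48 -> 48 < 50, search right half
lo=12, hi=14, mid=13, arr[mid]=52 -> 52 > 50, search left half
lo=12, hi=12, mid=12, arr[mid]=49 -> 49 < 50, search right half
lo=13 > hi=12, target 50 not found

Binary search determines that 50 is not in the array after 4 comparisons. The search space was exhausted without finding the target.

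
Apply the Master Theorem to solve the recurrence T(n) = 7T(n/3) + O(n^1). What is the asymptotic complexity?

Master Theorem for T(n) = 7T(n/3) + O(n^1):

a = 7, b = 3, c = 1
log_b(a) = log_3(7) = 1.7712

Case 1: c = 1 < log_3(7) = 1.7712
T(n) = O(n^(log_3 7))

For T(n) = 7T(n/3) + O(n^1): log_3(7) = 1.7712. This is Case 1 of the Master Theorem (c < log_b(a), work dominated by leaves), giving O(n^(log_3 7)).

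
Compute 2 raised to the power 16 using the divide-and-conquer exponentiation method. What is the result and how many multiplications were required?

Computing 2^16 by squaring (build up from 2^1; each line after the first costs one multiplication):

2^1 = 2
2^2 = (2^1)^2 = 2^2 = 4
2^4 = (2^2)^2 = 4^2 = 16
2^8 = (2^4)^2 = 16^2 = 256
2^16 = (2^8)^2 = 256^2 = 65536

Result: 65536
Multiplications needed: 4 (4 lines after 2^1)

2^16 = 65536. Using exponentiation by squaring, this requires 4 multiplications. The key idea: if the exponent is even, square the half-power; if odd, multiply by the base once.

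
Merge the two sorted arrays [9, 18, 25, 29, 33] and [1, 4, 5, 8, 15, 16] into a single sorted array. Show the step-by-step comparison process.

Merging process:

Compare 9 vs 1: take 1 from right. Merged: [1]
Compare 9 vs 4: take 4 from right. Merged: [1, 4]
Compare 9 vs 5: take 5 from right. Merged: [1, 4, 5]
Compare 9 vs 8: take 8 from right. Merged: [1, 4, 5, 8]
Compare 9 vs 15: take 9 from left. Merged: [1, 4, 5, 8, 9]
Compare 18 vs 15: take 15 from right. Merged: [1, 4, 5, 8, 9, 15]
Compare 18 vs 16: take 16 from right. Merged: [1, 4, 5, 8, 9, 15, 16]
Append remaining from left: [18, 25, 29, 33]. Merged: [1, 4, 5, 8, 9, 15, 16, 18, 25, 29, 33]

Final merged array: [1, 4, 5, 8, 9, 15, 16, 18, 25, 29, 33]
Total comparisons: 7

The merged array is [1, 4, 5, 8, 9, 15, 16, 18, 25, 29, 33], requiring 7 comparisons. The merge step runs in O(n) time where n is the total number of elements.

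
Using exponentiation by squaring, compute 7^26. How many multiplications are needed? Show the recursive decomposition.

Computing 7^26 by squaring (build up from 7^1; each line after the first costs one multiplication):

7^1 = 7
7^2 = (7^1)^2 = 7^2 = 49
7^3 = 7 * 7^2 = 7 * 49 = 343
7^6 = (7^3)^2 = 343^2 = 117649
7^12 = (7^6)^2 = 117649^2 = 13841287201
7^13 = 7 * 7^12 = 7 * 13841287201 = 96889010407
7^26 = (7^13)^2 = 96889010407^2 = 9387480337647754305649

Result: 9387480337647754305649
Multiplications needed: 6 (6 lines after 7^1)

7^26 = 9387480337647754305649. Using exponentiation by squaring, this requires 6 multiplications. The key idea: if the exponent is even, square the half-power; if odd, multiply by the base once.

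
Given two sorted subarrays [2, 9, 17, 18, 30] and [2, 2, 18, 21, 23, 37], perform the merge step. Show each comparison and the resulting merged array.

Merging process:

Compare 2 vs 2: take 2 from left. Merged: [2]
Compare 9 vs 2: take 2 from right. Merged: [2, 2]
Compare 9 vs 2: take 2 from right. Merged: [2, 2, 2]
Compare 9 vs 18: take 9 from left. Merged: [2, 2, 2, 9]
Compare 17 vs 18: take 17 from left. Merged: [2, 2, 2, 9, 17]
Compare 18 vs 18: take 18 from left. Merged: [2, 2, 2, 9, 17, 18]
Compare 30 vs 18: take 18 from right. Merged: [2, 2, 2, 9, 17, 18, 18]
Compare 30 vs 21: take 21 from right. Merged: [2, 2, 2, 9, 17, 18, 18, 21]
Compare 30 vs 23: take 23 from right. Merged: [2, 2, 2, 9, 17, 18, 18, 21, 23]
Compare 30 vs 37: take 30 from left. Merged: [2, 2, 2, 9, 17, 18, 18, 21, 23, 30]
Append remaining from right: [37]. Merged: [2, 2, 2, 9, 17, 18, 18, 21, 23, 30, 37]

Final merged array: [2, 2, 2, 9, 17, 18, 18, 21, 23, 30, 37]
Total comparisons: 10

The merged array is [2, 2, 2, 9, 17, 18, 18, 21, 23, 30, 37], requiring 10 comparisons. The merge step runs in O(n) time where n is the total number of elements.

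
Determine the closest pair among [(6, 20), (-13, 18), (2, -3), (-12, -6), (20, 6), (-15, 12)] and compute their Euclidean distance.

Computing all pairwise distances among 6 points:

d((6, 20), (-13, 18)) = 19.105
d((6, 20), (2, -3)) = 23.3452
d((6, 20), (-12, -6)) = 31.6228
d((6, 20), (20, 6)) = 19.799
d((6, 20), (-15, 12)) = 22.4722
d((-13, 18), (2, -3)) = 25.807
d((-13, 18), (-12, -6)) = 24.0208
d((-13, 18), (20, 6)) = 35.1141
d((-13, 18), (-15, 12)) = 6.3246 <-- minimum
d((2, -3), (-12, -6)) = 14.3178
d((2, -3), (20, 6)) = 20.1246
d((2, -3), (-15, 12)) = 22.6716
d((-12, -6), (20, 6)) = 34.176
d((-12, -6), (-15, 12)) = 18.2483
d((20, 6), (-15, 12)) = 35.5106

Closest pair: (-13, 18) and (-15, 12) with distance 6.3246

The closest pair is (-13, 18) and (-15, 12) with Euclidean distance 6.3246. For 6 points, brute-force pairwise comparison is shown above. For large n, the divide-and-conquer algorithm (sort by x, recurse on halves, check the dividing strip) achieves O(n log n).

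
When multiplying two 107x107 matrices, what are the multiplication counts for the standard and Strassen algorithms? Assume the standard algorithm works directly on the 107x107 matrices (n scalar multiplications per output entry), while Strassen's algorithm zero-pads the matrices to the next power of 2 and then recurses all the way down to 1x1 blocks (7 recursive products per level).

Matrix multiplication for 107x107 matrices:

Strassen's algorithm requires power-of-2 dimensions. Pad 107x107 to 128x128 (next power of 2).

Standard algorithm: 107^3 = 1225043 multiplications
Strassen's algorithm: 7^(log2(128)) = 7^7 = 823543 multiplications
Savings: 1225043 - 823543 = 401500 multiplications

Standard: 1225043 multiplications (107^3). Strassen: 823543 multiplications (7^7, after padding to 128x128). Strassen reduces 8 recursive multiplications to 7 at each level.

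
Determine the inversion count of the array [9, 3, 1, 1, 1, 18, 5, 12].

Finding inversions in [9, 3, 1, 1, 1, 18, 5, 12]:

(0, 1): arr[0]=9 > arr[1]=3
(0, 2): arr[0]=9 > arr[2]=1
(0, 3): arr[0]=9 > arr[3]=1
(0, 4): arr[0]=9 > arr[4]=1
(0, 6): arr[0]=9 > arr[6]=5
(1, 2): arr[1]=3 > arr[2]=1
(1, 3): arr[1]=3 > arr[3]=1
(1, 4): arr[1]=3 > arr[4]=1
(5, 6): arr[5]=18 > arr[6]=5
(5, 7): arr[5]=18 > arr[7]=12

Total inversions: 10

The array has 10 inversion(s): (0,1), (0,2), (0,3), (0,4), (0,6), (1,2), (1,3), (1,4), (5,6), (5,7). Each pair (i,j) satisfies i < j and arr[i] > arr[j].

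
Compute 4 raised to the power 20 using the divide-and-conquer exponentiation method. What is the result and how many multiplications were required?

Computing 4^20 by squaring (build up from 4^1; each line after the first costs one multiplication):

4^1 = 4
4^2 = (4^1)^2 = 4^2 = 16
4^4 = (4^2)^2 = 16^2 = 256
4^5 = 4 * 4^4 = 4 * 256 = 1024
4^10 = (4^5)^2 = 1024^2 = 1048576
4^20 = (4^10)^2 = 1048576^2 = 1099511627776

Result: 1099511627776
Multiplications needed: 5 (5 lines after 4^1)

4^20 = 1099511627776. Using exponentiation by squaring, this requires 5 multiplications. The key idea: if the exponent is even, square the half-power; if odd, multiply by the base once.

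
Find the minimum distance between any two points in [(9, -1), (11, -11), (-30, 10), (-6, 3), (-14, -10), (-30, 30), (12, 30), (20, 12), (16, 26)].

Computing all pairwise distances among 9 points:

d((9, -1), (11, -11)) = 10.198
d((9, -1), (-30, 10)) = 40.5216
d((9, -1), (-6, 3)) = 15.5242
d((9, -1), (-14, -10)) = 24.6982
d((9, -1), (-30, 30)) = 49.8197
d((9, -1), (12, 30)) = 31.1448
d((9, -1), (20, 12)) = 17.0294
d((9, -1), (16, 26)) = 27.8927
d((11, -11), (-30, 10)) = 46.0652
d((11, -11), (-6, 3)) = 22.0227
d((11, -11), (-14, -10)) = 25.02
d((11, -11), (-30, 30)) = 57.9828
d((11, -11), (12, 30)) = 41.0122
d((11, -11), (20, 12)) = 24.6982
d((11, -11), (16, 26)) = 37.3363
d((-30, 10), (-6, 3)) = 25.0
d((-30, 10), (-14, -10)) = 25.6125
d((-30, 10), (-30, 30)) = 20.0
d((-30, 10), (12, 30)) = 46.5188
d((-30, 10), (20, 12)) = 50.04
d((-30, 10), (16, 26)) = 48.7032
d((-6, 3), (-14, -10)) = 15.2643
d((-6, 3), (-30, 30)) = 36.1248
d((-6, 3), (12, 30)) = 32.45
d((-6, 3), (20, 12)) = 27.5136
d((-6, 3), (16, 26)) = 31.8277
d((-14, -10), (-30, 30)) = 43.0813
d((-14, -10), (12, 30)) = 47.7074
d((-14, -10), (20, 12)) = 40.4969
d((-14, -10), (16, 26)) = 46.8615
d((-30, 30), (12, 30)) = 42.0
d((-30, 30), (20, 12)) = 53.1413
d((-30, 30), (16, 26)) = 46.1736
d((12, 30), (20, 12)) = 19.6977
d((12, 30), (16, 26)) = 5.6569 <-- minimum
d((20, 12), (16, 26)) = 14.5602

Closest pair: (12, 30) and (16, 26) with distance 5.6569

The closest pair is (12, 30) and (16, 26) with Euclidean distance 5.6569. For 9 points, brute-force pairwise comparison is shown above. For large n, the divide-and-conquer algorithm (sort by x, recurse on halves, check the dividing strip) achieves O(n log n).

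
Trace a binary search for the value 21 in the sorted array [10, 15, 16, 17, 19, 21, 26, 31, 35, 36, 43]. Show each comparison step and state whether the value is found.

Binary search for 21 in [10, 15, 16, 17, 19, 21, 26, 31, 35, 36, 43]:

lo=0, hi=10, mid=5, arr[mid]=21 -> Found target at index 5!

Binary search finds 21 at index 5 after 1 comparisons. The search repeatedly halves the search space by comparing with the middle element.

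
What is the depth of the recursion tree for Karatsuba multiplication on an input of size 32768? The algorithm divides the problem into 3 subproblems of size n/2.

For divide and conquer with division factor 2:

Problem sizes at each level:
Level 0: 32768
Level 1: 16384
Level 2: 8192
Level 3: 4096
Level 4: 2048
Level 5: 1024
Level 6: 512
Level 7: 256
Level 8: 128
Level 9: 64
Level 10: 32
Level 11: 16
Level 12: 8
Level 13: 4
Level 14: 2
Level 15: 1

The root is level 0 and the size-1 base case is level 15 (the tree spans levels 0 through 15, i.e. 16 levels counting the root), so the depth is the number of divisions: log_2(32768) = 15

The recursion tree depth is log_2(32768) = 15. At each level, the problem size is divided by 2, so it takes 15 divisions to reduce to a base case of size 1. The algorithm makes 3 recursive calls at each level.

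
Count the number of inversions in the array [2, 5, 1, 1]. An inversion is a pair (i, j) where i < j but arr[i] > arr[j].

Finding inversions in [2, 5, 1, 1]:

(0, 2): arr[0]=2 > arr[2]=1
(0, 3): arr[0]=2 > arr[3]=1
(1, 2): arr[1]=5 > arr[2]=1
(1, 3): arr[1]=5 > arr[3]=1

Total inversions: 4

The array has 4 inversion(s): (0,2), (0,3), (1,2), (1,3). Each pair (i,j) satisfies i < j and arr[i] > arr[j].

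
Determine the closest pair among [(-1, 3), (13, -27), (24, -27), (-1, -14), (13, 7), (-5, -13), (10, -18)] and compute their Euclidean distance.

Computing all pairwise distances among 7 points:

d((-1, 3), (13, -27)) = 33.1059
d((-1, 3), (24, -27)) = 39.0512
d((-1, 3), (-1, -14)) = 17.0
d((-1, 3), (13, 7)) = 14.5602
d((-1, 3), (-5, -13)) = 16.4924
d((-1, 3), (10, -18)) = 23.7065
d((13, -27), (24, -27)) = 11.0
d((13, -27), (-1, -14)) = 19.105
d((13, -27), (13, 7)) = 34.0
d((13, -27), (-5, -13)) = 22.8035
d((13, -27), (10, -18)) = 9.4868
d((24, -27), (-1, -14)) = 28.178
d((24, -27), (13, 7)) = 35.7351
d((24, -27), (-5, -13)) = 32.2025
d((24, -27), (10, -18)) = 16.6433
d((-1, -14), (13, 7)) = 25.2389
d((-1, -14), (-5, -13)) = 4.1231 <-- minimum
d((-1, -14), (10, -18)) = 11.7047
d((13, 7), (-5, -13)) = 26.9072
d((13, 7), (10, -18)) = 25.1794
d((-5, -13), (10, -18)) = 15.8114

Closest pair: (-1, -14) and (-5, -13) with distance 4.1231

The closest pair is (-1, -14) and (-5, -13) with Euclidean distance 4.1231. For 7 points, brute-force pairwise comparison is shown above. For large n, the divide-and-conquer algorithm (sort by x, recurse on halves, check the dividing strip) achieves O(n log n).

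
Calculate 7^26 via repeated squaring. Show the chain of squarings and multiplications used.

Computing 7^26 by squaring (build up from 7^1; each line after the first costs one multiplication):

7^1 = 7
7^2 = (7^1)^2 = 7^2 = 49
7^3 = 7 * 7^2 = 7 * 49 = 343
7^6 = (7^3)^2 = 343^2 = 117649
7^12 = (7^6)^2 = 117649^2 = 13841287201
7^13 = 7 * 7^12 = 7 * 13841287201 = 96889010407
7^26 = (7^13)^2 = 96889010407^2 = 9387480337647754305649

Result: 9387480337647754305649
Multiplications needed: 6 (6 lines after 7^1)

7^26 = 9387480337647754305649. Using exponentiation by squaring, this requires 6 multiplications. The key idea: if the exponent is even, square the half-power; if odd, multiply by the base once.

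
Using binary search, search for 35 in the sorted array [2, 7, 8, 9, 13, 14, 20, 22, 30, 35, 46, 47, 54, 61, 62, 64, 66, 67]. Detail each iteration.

Binary search for 35 in [2, 7, 8, 9, 13, 14, 20, 22, 30, 35, 46, 47, 54, 61, 62, 64, 66, 67]:

lo=0, hi=17, mid=8, arr[mid]=30 -> 30 < 35, search right half
lo=9, hi=17, mid=13, arr[mid]=61 -> 61 > 35, search left half
lo=9, hi=12, mid=10, arr[mid]=46 -> 46 > 35, search left half
lo=9, hi=9, mid=9, arr[mid]=35 -> Found target at index 9!

Binary search finds 35 at index 9 after 4 comparisons. The search repeatedly halves the search space by comparing with the middle element.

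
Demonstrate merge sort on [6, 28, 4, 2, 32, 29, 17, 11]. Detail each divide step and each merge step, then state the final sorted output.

Merge sort trace:

Split: [6, 28, 4, 2, 32, 29, 17, 11] -> [6, 28, 4, 2] and [32, 29, 17, 11]
  Split: [6, 28, 4, 2] -> [6, 28] and [4, 2]
    Split: [6, 28] -> [6] and [28]
    Merge: [6] + [28] -> [6, 28]
    Split: [4, 2] -> [4] and [2]
    Merge: [4] + [2] -> [2, 4]
  Merge: [6, 28] + [2, 4] -> [2, 4, 6, 28]
  Split: [32, 29, 17, 11] -> [32, 29] and [17, 11]
    Split: [32, 29] -> [32] and [29]
    Merge: [32] + [29] -> [29, 32]
    Split: [17, 11] -> [17] and [11]
    Merge: [17] + [11] -> [11, 17]
  Merge: [29, 32] + [11, 17] -> [11, 17, 29, 32]
Merge: [2, 4, 6, 28] + [11, 17, 29, 32] -> [2, 4, 6, 11, 17, 28, 29, 32]

Final sorted array: [2, 4, 6, 11, 17, 28, 29, 32]

The merge sort proceeds by recursively splitting the array and merging sorted halves.
After all merges, the sorted array is [2, 4, 6, 11, 17, 28, 29, 32].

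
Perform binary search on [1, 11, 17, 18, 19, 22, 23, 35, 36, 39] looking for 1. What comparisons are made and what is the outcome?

Binary search for 1 in [1, 11, 17, 18, 19, 22, 23, 35, 36, 39]:

lo=0, hi=9, mid=4, arr[mid]=19 -> 19 > 1, search left half
lo=0, hi=3, mid=1, arr[mid]=11 -> 11 > 1, search left half
lo=0, hi=0, mid=0, arr[mid]=1 -> Found target at index 0!

Binary search finds 1 at index 0 after 3 comparisons. The search repeatedly halves the search space by comparing with the middle element.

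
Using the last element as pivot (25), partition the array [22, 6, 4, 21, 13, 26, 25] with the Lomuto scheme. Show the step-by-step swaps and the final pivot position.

Lomuto partition with pivot = 25:

Initial array: [22, 6, 4, 21, 13, 26, 25]

arr[0]=22 <= 25: swap with position 0, array becomes [22, 6, 4, 21, 13, 26, 25]
arr[1]=6 <= 25: swap with position 1, array becomes [22, 6, 4, 21, 13, 26, 25]
arr[2]=4 <= 25: swap with position 2, array becomes [22, 6, 4, 21, 13, 26, 25]
arr[3]=21 <= 25: swap with position 3, array becomes [22, 6, 4, 21, 13, 26, 25]
arr[4]=13 <= 25: swap with position 4, array becomes [22, 6, 4, 21, 13, 26, 25]
arr[5]=26 > 25: no swap

Place pivot at position 5: [22, 6, 4, 21, 13, 25, 26]
Pivot position: 5

After partitioning with pivot 25, the array becomes [22, 6, 4, 21, 13, 25, 26]. The pivot is placed at index 5. All elements to the left of the pivot are <= 25, and all elements to the right are > 25.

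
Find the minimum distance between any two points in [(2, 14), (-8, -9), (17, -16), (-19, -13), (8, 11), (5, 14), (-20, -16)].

Computing all pairwise distances among 7 points:

d((2, 14), (-8, -9)) = 25.0799
d((2, 14), (17, -16)) = 33.541
d((2, 14), (-19, -13)) = 34.2053
d((2, 14), (8, 11)) = 6.7082
d((2, 14), (5, 14)) = 3.0 <-- minimum
d((2, 14), (-20, -16)) = 37.2022
d((-8, -9), (17, -16)) = 25.9615
d((-8, -9), (-19, -13)) = 11.7047
d((-8, -9), (8, 11)) = 25.6125
d((-8, -9), (5, 14)) = 26.4197
d((-8, -9), (-20, -16)) = 13.8924
d((17, -16), (-19, -13)) = 36.1248
d((17, -16), (8, 11)) = 28.4605
d((17, -16), (5, 14)) = 32.311
d((17, -16), (-20, -16)) = 37.0
d((-19, -13), (8, 11)) = 36.1248
d((-19, -13), (5, 14)) = 36.1248
d((-19, -13), (-20, -16)) = 3.1623
d((8, 11), (5, 14)) = 4.2426
d((8, 11), (-20, -16)) = 38.8973
d((5, 14), (-20, -16)) = 39.0512

Closest pair: (2, 14) and (5, 14) with distance 3.0

The closest pair is (2, 14) and (5, 14) with Euclidean distance 3.0. For 7 points, brute-force pairwise comparison is shown above. For large n, the divide-and-conquer algorithm (sort by x, recurse on halves, check the dividing strip) achieves O(n log n).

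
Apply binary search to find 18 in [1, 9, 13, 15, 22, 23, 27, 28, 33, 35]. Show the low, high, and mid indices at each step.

Binary search for 18 in [1, 9, 13, 15, 22, 23, 27, 28, 33, 35]:

lo=0, hi=9, mid=4, arr[mid]=22 -> 22 > 18, search left half
lo=0, hi=3, mid=1, arr[mid]=9 -> 9 < 18, search right half
lo=2, hi=3, mid=2, arr[mid]=13 -> 13 < 18, search right half
lo=3, hi=3, mid=3, arr[mid]=15 -> 15 < 18, search right half
lo=4 > hi=3, target 18 not found

Binary search determines that 18 is not in the array after 4 comparisons. The search space was exhausted without finding the target.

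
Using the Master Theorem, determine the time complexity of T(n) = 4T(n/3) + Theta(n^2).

Master Theorem for T(n) = 4T(n/3) + O(n^2):

a = 4, b = 3, c = 2
log_b(a) = log_3(4) = 1.2619

Case 3: c = 2 > log_3(4) = 1.2619
T(n) = O(n^2) = O(n^2)

For T(n) = 4T(n/3) + O(n^2): log_3(4) = 1.2619. This is Case 3 of the Master Theorem (c > log_b(a), work dominated by root), giving O(n^2).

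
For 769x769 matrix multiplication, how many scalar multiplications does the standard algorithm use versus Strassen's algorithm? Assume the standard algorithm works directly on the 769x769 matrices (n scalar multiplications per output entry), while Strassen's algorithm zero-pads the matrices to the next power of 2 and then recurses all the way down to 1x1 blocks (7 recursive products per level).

Matrix multiplication for 769x769 matrices:

Strassen's algorithm requires power-of-2 dimensions. Pad 769x769 to 1024x1024 (next power of 2).

Standard algorithm: 769^3 = 454756609 multiplications
Strassen's algorithm: 7^(log2(1024)) = 7^10 = 282475249 multiplications
Savings: 454756609 - 282475249 = 172281360 multiplications

Standard: 454756609 multiplications (769^3). Strassen: 282475249 multiplications (7^10, after padding to 1024x1024). Strassen reduces 8 recursive multiplications to 7 at each level.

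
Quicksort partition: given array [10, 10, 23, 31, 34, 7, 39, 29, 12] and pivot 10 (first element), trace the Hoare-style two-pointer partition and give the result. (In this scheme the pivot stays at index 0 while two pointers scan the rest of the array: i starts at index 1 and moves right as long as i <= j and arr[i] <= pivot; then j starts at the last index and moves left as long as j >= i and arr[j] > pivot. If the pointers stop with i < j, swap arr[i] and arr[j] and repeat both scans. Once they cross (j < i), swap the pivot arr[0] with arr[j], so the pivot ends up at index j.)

Hoare-style two-pointer partition with pivot = 10:

Initial array: [10, 10, 23, 31, 34, 7, 39, 29, 12]

Pointers start at i = 1, j = 8.
i stops at index 2 (arr[2]=23 > 10), j stops at index 5 (arr[5]=7 <= 10): swap arr[2] and arr[5], array becomes [10, 10, 7, 31, 34, 23, 39, 29, 12]
i ends at 3, j ends at 2: the pointers have crossed (j < i), so scanning stops.

Swap pivot arr[0] with arr[2] to place pivot at position 2: [7, 10, 10, 31, 34, 23, 39, 29, 12]
Pivot position: 2

After partitioning with pivot 10, the array becomes [7, 10, 10, 31, 34, 23, 39, 29, 12]. The pivot is placed at index 2. All elements to the left of the pivot are <= 10, and all elements to the right are > 10.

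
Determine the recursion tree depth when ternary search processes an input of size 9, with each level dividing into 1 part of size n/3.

For divide and conquer with division factor 3:

Problem sizes at each level:
Level 0: 9
Level 1: 3
Level 2: 1

The root is level 0 and the size-1 base case is level 2 (the tree spans levels 0 through 2, i.e. 3 levels counting the root), so the depth is the number of divisions: log_3(9) = 2

The recursion tree depth is log_3(9) = 2. At each level, the problem size is divided by 3, so it takes 2 divisions to reduce to a base case of size 1. The algorithm makes 1 recursive call at each level.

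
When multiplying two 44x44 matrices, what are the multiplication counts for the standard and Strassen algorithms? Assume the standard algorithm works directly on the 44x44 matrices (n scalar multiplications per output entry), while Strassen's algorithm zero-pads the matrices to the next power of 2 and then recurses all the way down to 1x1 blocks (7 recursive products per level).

Matrix multiplication for 44x44 matrices:

Strassen's algorithm requires power-of-2 dimensions. Pad 44x44 to 64x64 (next power of 2).

Standard algorithm: 44^3 = 85184 multiplications
Strassen's algorithm: 7^(log2(64)) = 7^6 = 117649 multiplications
Difference: 85184 - 117649 = -32465 (Strassen uses MORE here due to padding overhead — for small or just-over-power-of-2 n, padding can outweigh the per-level savings)

Standard: 85184 multiplications (44^3). Strassen: 117649 multiplications (7^6, after padding to 64x64). Strassen reduces 8 recursive multiplications to 7 at each level.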